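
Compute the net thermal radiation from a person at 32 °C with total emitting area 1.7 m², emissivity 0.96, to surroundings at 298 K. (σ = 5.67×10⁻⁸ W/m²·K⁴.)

Convert: 32 °C = 305 K.
Q = εσA(T⁴ − T_s⁴). T⁴ − T_s⁴ = (305)⁴ − (298)⁴ = 8.65×10^9 − 7.89×10^9 = 7.68×10^8 K⁴.
Q = 0.96 × 5.67×10⁻⁸ × 1.70 × 7.68×10^8 = 71.0 W.

Q ≈ 71.0 W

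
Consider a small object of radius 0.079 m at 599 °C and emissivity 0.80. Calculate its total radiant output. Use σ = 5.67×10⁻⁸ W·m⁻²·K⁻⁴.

A = 4πr² = 4π × (0.079)² = 0.0784 m².
599 °C = 872 K.
P = εσAT⁴ = 0.80 × 5.67×10⁻⁸ × 0.0784 × (872)⁴ = 0.80 × 5.67×10⁻⁸ × 0.0784 × 5.78×10^11.
P = 2060 W.

P ≈ 2060 W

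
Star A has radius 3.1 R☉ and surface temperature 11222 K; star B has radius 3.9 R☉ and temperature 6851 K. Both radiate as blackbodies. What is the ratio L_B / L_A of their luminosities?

L_B/L_A ≈ 0.220

L = 4πR²σT⁴ ∝ R²T⁴, so L_B/L_A = (3.9/3.1)² × (6851/11222)⁴ = 1.58 × 0.139 = 0.220.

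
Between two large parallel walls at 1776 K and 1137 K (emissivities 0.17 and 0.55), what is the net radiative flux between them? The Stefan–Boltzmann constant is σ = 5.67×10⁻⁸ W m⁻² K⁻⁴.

For two large parallel gray plates, q = σ(T₁⁴ − T₂⁴) / (1/ε₁ + 1/ε₂ − 1).
1/ε₁ + 1/ε₂ − 1 = 1/0.17 + 1/0.55 − 1 = 6.701.
T₁⁴ − T₂⁴ = 9.95×10^12 − 1.67×10^12 = 8.28×10^12 K⁴.
q = 5.67×10⁻⁸ × 8.28×10^12 / 6.701 = 70000 W/m².

q ≈ 70000 W/m²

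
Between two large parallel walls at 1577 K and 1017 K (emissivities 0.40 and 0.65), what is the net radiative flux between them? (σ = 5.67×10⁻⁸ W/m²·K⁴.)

q ≈ 95500 W/m²

For two large parallel gray plates, q = σ(T₁⁴ − T₂⁴) / (1/ε₁ + 1/ε₂ − 1).
1/ε₁ + 1/ε₂ − 1 = 1/0.40 + 1/0.65 − 1 = 3.038.
T₁⁴ − T₂⁴ = 6.18×10^12 − 1.07×10^12 = 5.12×10^12 K⁴.
q = 5.67×10⁻⁸ × 5.12×10^12 / 3.038 = 95500 W/m².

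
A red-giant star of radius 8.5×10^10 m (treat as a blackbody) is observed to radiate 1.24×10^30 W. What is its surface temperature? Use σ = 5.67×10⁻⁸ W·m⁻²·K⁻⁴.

A = 4πr² = 4π × (8.5×10^10)² = 9.08×10^22 m².
From P = σAT⁴, T = (P / σA)^(1/4) = (1.24×10^30 / (5.67×10⁻⁸ × 9.08×10^22))^(1/4).
T = (2.41×10^14)^(1/4) = 3940 K.

T ≈ 3940 K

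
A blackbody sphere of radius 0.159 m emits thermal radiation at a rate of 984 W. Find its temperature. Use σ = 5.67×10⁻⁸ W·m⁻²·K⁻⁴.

A = 4πr² = 4π × (0.159)² = 0.318 m².
From P = σAT⁴, T = (P / σA)^(1/4) = (984 / (5.67×10⁻⁸ × 0.318))^(1/4).
T = (5.46×10^10)^(1/4) = 483 K.

T ≈ 483 K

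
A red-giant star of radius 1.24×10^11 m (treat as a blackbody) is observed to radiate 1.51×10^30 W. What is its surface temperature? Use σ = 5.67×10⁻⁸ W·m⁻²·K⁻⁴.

T ≈ 3430 K

A = 4πr² = 4π × (1.24×10^11)² = 1.93×10^23 m².
From P = σAT⁴, T = (P / σA)^(1/4) = (1.51×10^30 / (5.67×10⁻⁸ × 1.93×10^23))^(1/4).
T = (1.38×10^14)^(1/4) = 3430 K.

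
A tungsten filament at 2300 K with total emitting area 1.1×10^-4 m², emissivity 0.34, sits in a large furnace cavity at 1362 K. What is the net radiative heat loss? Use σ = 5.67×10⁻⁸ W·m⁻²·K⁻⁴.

Q = εσA(T⁴ − T_s⁴). T⁴ − T_s⁴ = (2300)⁴ − (1362)⁴ = 2.80×10^13 − 3.44×10^12 = 2.45×10^13 K⁴.
Q = 0.34 × 5.67×10⁻⁸ × 1.10×10^-4 × 2.45×10^13 = 52.0 W.

Q ≈ 52.0 W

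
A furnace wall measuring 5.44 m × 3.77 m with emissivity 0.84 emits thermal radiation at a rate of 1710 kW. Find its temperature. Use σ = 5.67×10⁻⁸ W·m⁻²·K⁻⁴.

A = 5.44 × 3.77 = 20.5 m².
From P = εσAT⁴, T = (P / εσA)^(1/4) = (1.71×10^6 / (0.84 × 5.67×10⁻⁸ × 20.5))^(1/4).
T = (1.75×10^12)^(1/4) = 1150 K.

T ≈ 1150 K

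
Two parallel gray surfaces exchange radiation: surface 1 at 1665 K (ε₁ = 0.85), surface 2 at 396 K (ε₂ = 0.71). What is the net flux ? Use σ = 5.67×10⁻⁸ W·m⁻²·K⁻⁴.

q ≈ 2.74×10^5 W/m²

For two large parallel gray plates, q = σ(T₁⁴ − T₂⁴) / (1/ε₁ + 1/ε₂ − 1).
1/ε₁ + 1/ε₂ − 1 = 1/0.85 + 1/0.71 − 1 = 1.585.
T₁⁴ − T₂⁴ = 7.69×10^12 − 2.46×10^10 = 7.66×10^12 K⁴.
q = 5.67×10⁻⁸ × 7.66×10^12 / 1.585 = 2.74×10^5 W/m².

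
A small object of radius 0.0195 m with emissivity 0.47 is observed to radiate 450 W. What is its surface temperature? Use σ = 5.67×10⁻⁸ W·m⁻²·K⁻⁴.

A = 4πr² = 4π × (0.0195)² = 4.78×10^-3 m².
From P = εσAT⁴, T = (P / εσA)^(1/4) = (450 / (0.47 × 5.67×10⁻⁸ × 4.78×10^-3))^(1/4).
T = (3.53×10^12)^(1/4) = 1370 K.

T ≈ 1370 K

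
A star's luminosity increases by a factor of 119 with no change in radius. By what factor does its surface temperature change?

P ∝ T⁴ ⇒ T ∝ P^(1/4), so T scales by (119)^(1/4) = 3.30.

factor ≈ 3.30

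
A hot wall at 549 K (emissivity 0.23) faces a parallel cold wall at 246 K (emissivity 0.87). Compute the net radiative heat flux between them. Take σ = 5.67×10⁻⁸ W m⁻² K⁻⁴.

For two large parallel gray plates, q = σ(T₁⁴ − T₂⁴) / (1/ε₁ + 1/ε₂ − 1).
1/ε₁ + 1/ε₂ − 1 = 1/0.23 + 1/0.87 − 1 = 4.497.
T₁⁴ − T₂⁴ = 9.08×10^10 − 3.66×10^9 = 8.72×10^10 K⁴.
q = 5.67×10⁻⁸ × 8.72×10^10 / 4.497 = 1100 W/m².

q ≈ 1100 W/m²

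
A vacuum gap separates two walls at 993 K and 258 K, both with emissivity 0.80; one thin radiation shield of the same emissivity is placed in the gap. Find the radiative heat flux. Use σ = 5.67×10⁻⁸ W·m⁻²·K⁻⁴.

q ≈ 18300 W/m²

Each of the 2 gaps contributes resistance (2/ε − 1) = 2/0.80 − 1 = 1.500; total = 3.000.
q = σ(T₁⁴ − T₂⁴) / 3.000 = 5.67×10⁻⁸ × 9.68×10^11 / 3.000 = 18300 W/m².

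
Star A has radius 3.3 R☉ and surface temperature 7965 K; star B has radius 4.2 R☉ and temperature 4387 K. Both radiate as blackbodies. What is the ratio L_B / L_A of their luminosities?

L_B/L_A ≈ 0.149

L = 4πR²σT⁴ ∝ R²T⁴, so L_B/L_A = (4.2/3.3)² × (4387/7965)⁴ = 1.62 × 0.0920 = 0.149.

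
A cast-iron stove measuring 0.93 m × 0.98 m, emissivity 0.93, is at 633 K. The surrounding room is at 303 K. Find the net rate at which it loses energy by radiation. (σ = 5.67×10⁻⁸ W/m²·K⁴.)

Q ≈ 7310 W

A = 0.93 × 0.98 = 0.911 m².
Q = εσA(T⁴ − T_s⁴). T⁴ − T_s⁴ = (633)⁴ − (303)⁴ = 1.61×10^11 − 8.43×10^9 = 1.52×10^11 K⁴.
Q = 0.93 × 5.67×10⁻⁸ × 0.911 × 1.52×10^11 = 7310 W.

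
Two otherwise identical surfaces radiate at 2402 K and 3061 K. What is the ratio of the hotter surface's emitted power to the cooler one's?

P ∝ T⁴, so the ratio is (3061/2402)⁴ = (1.274)⁴ = 2.64.

ratio ≈ 2.64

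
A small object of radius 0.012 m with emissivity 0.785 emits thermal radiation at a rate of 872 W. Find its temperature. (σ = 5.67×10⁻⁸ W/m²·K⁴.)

A = 4πr² = 4π × (0.012)² = 1.81×10^-3 m².
From P = εσAT⁴, T = (P / εσA)^(1/4) = (872 / (0.785 × 5.67×10⁻⁸ × 1.81×10^-3))^(1/4).
T = (1.08×10^13)^(1/4) = 1810 K.

T ≈ 1810 K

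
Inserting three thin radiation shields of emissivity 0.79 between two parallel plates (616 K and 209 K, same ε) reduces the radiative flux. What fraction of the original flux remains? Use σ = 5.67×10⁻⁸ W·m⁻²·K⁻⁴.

With N identical shields there are N+1 = 4 gaps in series, each with the same radiative resistance, so the flux falls to 1/(N+1) of its unshielded value.

ratio ≈ 0.250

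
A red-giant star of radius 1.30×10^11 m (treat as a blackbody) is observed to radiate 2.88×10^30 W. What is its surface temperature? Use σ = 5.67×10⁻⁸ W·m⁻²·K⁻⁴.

A = 4πr² = 4π × (1.30×10^11)² = 2.12×10^23 m².
From P = σAT⁴, T = (P / σA)^(1/4) = (2.88×10^30 / (5.67×10⁻⁸ × 2.12×10^23))^(1/4).
T = (2.39×10^14)^(1/4) = 3930 K.

T ≈ 3930 K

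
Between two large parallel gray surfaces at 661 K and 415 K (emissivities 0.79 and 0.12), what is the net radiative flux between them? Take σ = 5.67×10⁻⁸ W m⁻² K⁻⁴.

For two large parallel gray plates, q = σ(T₁⁴ − T₂⁴) / (1/ε₁ + 1/ε₂ − 1).
1/ε₁ + 1/ε₂ − 1 = 1/0.79 + 1/0.12 − 1 = 8.599.
T₁⁴ − T₂⁴ = 1.91×10^11 − 2.97×10^10 = 1.61×10^11 K⁴.
q = 5.67×10⁻⁸ × 1.61×10^11 / 8.599 = 1060 W/m².

q ≈ 1060 W/m²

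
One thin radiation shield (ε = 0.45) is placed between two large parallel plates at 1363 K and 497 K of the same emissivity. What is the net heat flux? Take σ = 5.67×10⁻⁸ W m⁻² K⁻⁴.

Each of the 2 gaps contributes resistance (2/ε − 1) = 2/0.45 − 1 = 3.444; total = 6.889.
q = σ(T₁⁴ − T₂⁴) / 6.889 = 5.67×10⁻⁸ × 3.39×10^12 / 6.889 = 27900 W/m².

q ≈ 27900 W/m²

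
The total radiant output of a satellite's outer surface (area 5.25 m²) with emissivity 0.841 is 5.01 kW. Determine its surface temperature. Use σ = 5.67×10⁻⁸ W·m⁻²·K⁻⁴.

From P = εσAT⁴, T = (P / εσA)^(1/4) = (5010 / (0.841 × 5.67×10⁻⁸ × 5.25))^(1/4).
T = (2.00×10^10)^(1/4) = 376 K.

T ≈ 376 K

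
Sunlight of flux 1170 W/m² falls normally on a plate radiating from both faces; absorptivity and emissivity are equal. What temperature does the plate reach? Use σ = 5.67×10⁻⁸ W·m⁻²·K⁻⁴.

T ≈ 319 K

Absorbed flux αS = emitted flux 2εσT⁴ per unit area; with α = ε this gives T = (S/2σ)^(1/4).
T = (1170 / (2 × 5.67×10⁻⁸))^(1/4) = (1.03×10^10)^(1/4).
T = 319 K.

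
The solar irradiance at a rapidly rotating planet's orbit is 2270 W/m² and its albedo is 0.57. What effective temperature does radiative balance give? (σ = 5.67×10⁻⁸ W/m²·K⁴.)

T ≈ 256 K

Power absorbed = (1−a)S·πR²; power emitted = 4πR²σT⁴. Equating and cancelling πR²:
T = ((1−a)S / 4σ)^(1/4) = (976 / (4 × 5.67×10⁻⁸))^(1/4) = (4.30×10^9)^(1/4).
T = 256 K.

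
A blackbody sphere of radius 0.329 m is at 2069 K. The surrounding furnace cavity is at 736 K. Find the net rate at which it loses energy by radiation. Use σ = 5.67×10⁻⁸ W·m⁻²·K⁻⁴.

A = 4πr² = 4π × (0.329)² = 1.36 m².
Q = σA(T⁴ − T_s⁴). T⁴ − T_s⁴ = (2069)⁴ − (736)⁴ = 1.83×10^13 − 2.93×10^11 = 1.80×10^13 K⁴.
Q = 5.67×10⁻⁸ × 1.36 × 1.80×10^13 = 1.39×10^6 W.

Q ≈ 1.39×10^6 W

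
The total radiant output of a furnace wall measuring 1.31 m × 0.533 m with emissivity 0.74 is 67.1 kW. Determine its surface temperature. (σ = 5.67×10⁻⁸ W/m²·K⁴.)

T ≈ 1230 K

A = 1.31 × 0.533 = 0.698 m².
From P = εσAT⁴, T = (P / εσA)^(1/4) = (67100 / (0.74 × 5.67×10⁻⁸ × 0.698))^(1/4).
T = (2.29×10^12)^(1/4) = 1230 K.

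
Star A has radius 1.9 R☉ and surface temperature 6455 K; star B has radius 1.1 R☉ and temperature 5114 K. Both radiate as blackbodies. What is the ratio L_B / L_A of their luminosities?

L_B/L_A ≈ 0.132

L = 4πR²σT⁴ ∝ R²T⁴, so L_B/L_A = (1.1/1.9)² × (5114/6455)⁴ = 0.335 × 0.394 = 0.132.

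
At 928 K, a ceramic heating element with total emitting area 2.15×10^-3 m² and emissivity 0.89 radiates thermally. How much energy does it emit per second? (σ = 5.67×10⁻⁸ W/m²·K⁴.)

P = εσAT⁴ = 0.89 × 5.67×10⁻⁸ × 2.15×10^-3 × (928)⁴ = 0.89 × 5.67×10⁻⁸ × 2.15×10^-3 × 7.42×10^11.
P = 80.5 W.

P ≈ 80.5 W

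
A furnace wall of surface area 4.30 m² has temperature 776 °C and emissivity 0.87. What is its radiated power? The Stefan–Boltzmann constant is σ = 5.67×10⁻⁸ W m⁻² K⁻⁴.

776 °C = 1049 K.
Stefan–Boltzmann: P = εσAT⁴ = 0.87 × 5.67×10⁻⁸ × 4.30 × (1049)⁴ = 0.87 × 5.67×10⁻⁸ × 4.30 × 1.21×10^12.
P = 2.57×10^5 W.

P ≈ 2.57×10^5 W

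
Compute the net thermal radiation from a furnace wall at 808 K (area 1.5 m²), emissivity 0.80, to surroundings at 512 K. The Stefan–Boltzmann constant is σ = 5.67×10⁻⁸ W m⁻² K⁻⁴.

Q ≈ 24300 W

Q = εσA(T⁴ − T_s⁴). T⁴ − T_s⁴ = (808)⁴ − (512)⁴ = 4.26×10^11 − 6.87×10^10 = 3.58×10^11 K⁴.
Q = 0.80 × 5.67×10⁻⁸ × 1.50 × 3.58×10^11 = 24300 W.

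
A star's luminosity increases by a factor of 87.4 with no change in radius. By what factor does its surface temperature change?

factor ≈ 3.06

P ∝ T⁴ ⇒ T ∝ P^(1/4), so T scales by (87.4)^(1/4) = 3.06.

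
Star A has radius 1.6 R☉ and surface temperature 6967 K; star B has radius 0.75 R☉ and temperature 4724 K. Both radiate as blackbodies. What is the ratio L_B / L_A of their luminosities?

L_B/L_A ≈ 0.0464

L = 4πR²σT⁴ ∝ R²T⁴, so L_B/L_A = (0.75/1.6)² × (4724/6967)⁴ = 0.220 × 0.211 = 0.0464.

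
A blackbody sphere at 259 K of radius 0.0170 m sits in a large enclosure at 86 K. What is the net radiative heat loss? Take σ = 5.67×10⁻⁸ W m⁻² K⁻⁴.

A = 4πr² = 4π × (0.0170)² = 3.63×10^-3 m².
Q = σA(T⁴ − T_s⁴). T⁴ − T_s⁴ = (259)⁴ − (86)⁴ = 4.50×10^9 − 5.47×10^7 = 4.45×10^9 K⁴.
Q = 5.67×10⁻⁸ × 3.63×10^-3 × 4.45×10^9 = 0.915 W.

Q ≈ 0.915 W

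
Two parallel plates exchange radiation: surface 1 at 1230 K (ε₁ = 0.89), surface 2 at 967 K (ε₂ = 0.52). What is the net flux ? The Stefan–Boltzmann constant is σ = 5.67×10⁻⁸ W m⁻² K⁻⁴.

For two large parallel gray plates, q = σ(T₁⁴ − T₂⁴) / (1/ε₁ + 1/ε₂ − 1).
1/ε₁ + 1/ε₂ − 1 = 1/0.89 + 1/0.52 − 1 = 2.047.
T₁⁴ − T₂⁴ = 2.29×10^12 − 8.74×10^11 = 1.41×10^12 K⁴.
q = 5.67×10⁻⁸ × 1.41×10^12 / 2.047 = 39200 W/m².

q ≈ 39200 W/m²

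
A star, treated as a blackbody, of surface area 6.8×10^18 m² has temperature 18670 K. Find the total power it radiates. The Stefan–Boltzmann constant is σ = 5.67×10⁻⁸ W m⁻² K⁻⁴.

P ≈ 4.68×10^28 W

P = σAT⁴ = 5.67×10⁻⁸ × 6.80×10^18 × (18670)⁴ = 5.67×10⁻⁸ × 6.80×10^18 × 1.22×10^17.
P = 4.68×10^28 W.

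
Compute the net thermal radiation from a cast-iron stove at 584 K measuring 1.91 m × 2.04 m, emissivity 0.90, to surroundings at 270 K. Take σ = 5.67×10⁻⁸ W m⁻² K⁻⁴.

Q ≈ 22100 W

A = 1.91 × 2.04 = 3.90 m².
Q = εσA(T⁴ − T_s⁴). T⁴ − T_s⁴ = (584)⁴ − (270)⁴ = 1.16×10^11 − 5.31×10^9 = 1.11×10^11 K⁴.
Q = 0.90 × 5.67×10⁻⁸ × 3.90 × 1.11×10^11 = 22100 W.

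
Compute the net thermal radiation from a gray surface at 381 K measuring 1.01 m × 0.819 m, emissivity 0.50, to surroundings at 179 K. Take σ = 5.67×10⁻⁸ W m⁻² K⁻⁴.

Q ≈ 470 W

A = 1.01 × 0.819 = 0.827 m².
Q = εσA(T⁴ − T_s⁴). T⁴ − T_s⁴ = (381)⁴ − (179)⁴ = 2.11×10^10 − 1.03×10^9 = 2.00×10^10 K⁴.
Q = 0.50 × 5.67×10⁻⁸ × 0.827 × 2.00×10^10 = 470 W.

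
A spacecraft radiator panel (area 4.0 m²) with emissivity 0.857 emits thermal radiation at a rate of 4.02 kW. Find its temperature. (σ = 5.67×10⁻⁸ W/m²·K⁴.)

From P = εσAT⁴, T = (P / εσA)^(1/4) = (4020 / (0.857 × 5.67×10⁻⁸ × 4.00))^(1/4).
T = (2.07×10^10)^(1/4) = 379 K.

T ≈ 379 K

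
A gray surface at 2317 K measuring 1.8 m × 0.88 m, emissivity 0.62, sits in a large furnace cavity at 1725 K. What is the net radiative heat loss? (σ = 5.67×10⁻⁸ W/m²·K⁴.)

A = 1.8 × 0.88 = 1.58 m².
Q = εσA(T⁴ − T_s⁴). T⁴ − T_s⁴ = (2317)⁴ − (1725)⁴ = 2.88×10^13 − 8.85×10^12 = 2.00×10^13 K⁴.
Q = 0.62 × 5.67×10⁻⁸ × 1.58 × 2.00×10^13 = 1.11×10^6 W.

Q ≈ 1.11×10^6 W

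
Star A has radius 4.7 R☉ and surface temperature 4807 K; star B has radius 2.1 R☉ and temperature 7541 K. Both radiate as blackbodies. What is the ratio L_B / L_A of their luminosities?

L_B/L_A ≈ 1.21

L = 4πR²σT⁴ ∝ R²T⁴, so L_B/L_A = (2.1/4.7)² × (7541/4807)⁴ = 0.200 × 6.06 = 1.21.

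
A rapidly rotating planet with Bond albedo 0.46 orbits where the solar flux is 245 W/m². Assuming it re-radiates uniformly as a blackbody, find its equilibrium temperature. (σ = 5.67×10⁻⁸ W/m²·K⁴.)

T ≈ 155 K

Power absorbed = (1−a)S·πR²; power emitted = 4πR²σT⁴. Equating and cancelling πR²:
T = ((1−a)S / 4σ)^(1/4) = (132 / (4 × 5.67×10⁻⁸))^(1/4) = (5.83×10^8)^(1/4).
T = 155 K.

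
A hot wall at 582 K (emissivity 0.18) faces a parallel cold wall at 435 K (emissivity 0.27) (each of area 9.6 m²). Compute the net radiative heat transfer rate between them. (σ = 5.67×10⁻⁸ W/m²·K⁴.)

For two large parallel gray plates, q = σ(T₁⁴ − T₂⁴) / (1/ε₁ + 1/ε₂ − 1).
1/ε₁ + 1/ε₂ − 1 = 1/0.18 + 1/0.27 − 1 = 8.259.
T₁⁴ − T₂⁴ = 1.15×10^11 − 3.58×10^10 = 7.89×10^10 K⁴.
q = 5.67×10⁻⁸ × 7.89×10^10 / 8.259 = 542 W/m².
Q = q·A = 542 × 9.6 = 5200 W.

Q ≈ 5200 W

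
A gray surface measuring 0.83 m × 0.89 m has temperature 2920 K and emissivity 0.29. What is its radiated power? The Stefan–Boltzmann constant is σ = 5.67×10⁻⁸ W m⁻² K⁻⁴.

P ≈ 8.83×10^5 W

A = 0.83 × 0.89 = 0.739 m².
P = εσAT⁴ = 0.29 × 5.67×10⁻⁸ × 0.739 × (2920)⁴ = 0.29 × 5.67×10⁻⁸ × 0.739 × 7.27×10^13.
P = 8.83×10^5 W.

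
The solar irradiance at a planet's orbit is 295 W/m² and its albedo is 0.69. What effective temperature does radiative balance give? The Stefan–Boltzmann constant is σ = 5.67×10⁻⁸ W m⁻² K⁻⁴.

Power absorbed = (1−a)S·πR²; power emitted = 4πR²σT⁴. Equating and cancelling πR²:
T = ((1−a)S / 4σ)^(1/4) = (91.5 / (4 × 5.67×10⁻⁸))^(1/4) = (4.03×10^8)^(1/4).
T = 142 K.

T ≈ 142 K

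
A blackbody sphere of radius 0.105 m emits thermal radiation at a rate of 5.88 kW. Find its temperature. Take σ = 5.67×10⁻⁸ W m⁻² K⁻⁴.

A = 4πr² = 4π × (0.105)² = 0.139 m².
From P = σAT⁴, T = (P / σA)^(1/4) = (5880 / (5.67×10⁻⁸ × 0.139))^(1/4).
T = (7.49×10^11)^(1/4) = 930 K.

T ≈ 930 K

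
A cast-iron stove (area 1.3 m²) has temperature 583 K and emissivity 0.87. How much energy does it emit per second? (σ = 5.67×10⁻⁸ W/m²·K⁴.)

P ≈ 7410 W

P = εσAT⁴ = 0.87 × 5.67×10⁻⁸ × 1.30 × (583)⁴ = 0.87 × 5.67×10⁻⁸ × 1.30 × 1.16×10^11.
P = 7410 W.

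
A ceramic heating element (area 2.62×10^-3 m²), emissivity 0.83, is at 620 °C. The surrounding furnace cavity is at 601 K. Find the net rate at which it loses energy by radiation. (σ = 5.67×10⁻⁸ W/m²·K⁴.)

Q ≈ 62.3 W

Convert: 620 °C = 893 K.
Q = εσA(T⁴ − T_s⁴). T⁴ − T_s⁴ = (893)⁴ − (601)⁴ = 6.36×10^11 − 1.30×10^11 = 5.05×10^11 K⁴.
Q = 0.83 × 5.67×10⁻⁸ × 2.62×10^-3 × 5.05×10^11 = 62.3 W.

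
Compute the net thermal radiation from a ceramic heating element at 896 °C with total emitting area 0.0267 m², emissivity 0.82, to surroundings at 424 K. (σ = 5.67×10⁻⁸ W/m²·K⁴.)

Convert: 896 °C = 1169 K.
Q = εσA(T⁴ − T_s⁴). T⁴ − T_s⁴ = (1169)⁴ − (424)⁴ = 1.87×10^12 − 3.23×10^10 = 1.84×10^12 K⁴.
Q = 0.82 × 5.67×10⁻⁸ × 0.0267 × 1.84×10^12 = 2280 W.

Q ≈ 2280 W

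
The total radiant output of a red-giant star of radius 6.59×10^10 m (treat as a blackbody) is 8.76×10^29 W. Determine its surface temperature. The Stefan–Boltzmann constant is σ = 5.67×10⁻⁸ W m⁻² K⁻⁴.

T ≈ 4100 K

A = 4πr² = 4π × (6.59×10^10)² = 5.46×10^22 m².
From P = σAT⁴, T = (P / σA)^(1/4) = (8.76×10^29 / (5.67×10⁻⁸ × 5.46×10^22))^(1/4).
T = (2.83×10^14)^(1/4) = 4100 K.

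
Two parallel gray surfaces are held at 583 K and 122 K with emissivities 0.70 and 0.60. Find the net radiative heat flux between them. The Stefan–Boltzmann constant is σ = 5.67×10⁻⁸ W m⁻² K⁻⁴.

For two large parallel gray plates, q = σ(T₁⁴ − T₂⁴) / (1/ε₁ + 1/ε₂ − 1).
1/ε₁ + 1/ε₂ − 1 = 1/0.70 + 1/0.60 − 1 = 2.095.
T₁⁴ − T₂⁴ = 1.16×10^11 − 2.22×10^8 = 1.15×10^11 K⁴.
q = 5.67×10⁻⁸ × 1.15×10^11 / 2.095 = 3120 W/m².

q ≈ 3120 W/m²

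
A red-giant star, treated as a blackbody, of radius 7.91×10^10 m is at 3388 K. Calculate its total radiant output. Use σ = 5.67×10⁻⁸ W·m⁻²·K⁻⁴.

A = 4πr² = 4π × (7.91×10^10)² = 7.86×10^22 m².
P = σAT⁴ = 5.67×10⁻⁸ × 7.86×10^22 × (3388)⁴ = 5.67×10⁻⁸ × 7.86×10^22 × 1.32×10^14.
P = 5.87×10^29 W.

P ≈ 5.87×10^29 W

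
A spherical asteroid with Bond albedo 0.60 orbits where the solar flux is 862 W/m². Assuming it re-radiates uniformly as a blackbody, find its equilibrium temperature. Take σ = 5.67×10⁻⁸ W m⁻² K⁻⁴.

Power absorbed = (1−a)S·πR²; power emitted = 4πR²σT⁴. Equating and cancelling πR²:
T = ((1−a)S / 4σ)^(1/4) = (345 / (4 × 5.67×10⁻⁸))^(1/4) = (1.52×10^9)^(1/4).
T = 197 K.

T ≈ 197 K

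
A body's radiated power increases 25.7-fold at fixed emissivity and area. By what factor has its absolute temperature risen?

factor ≈ 2.25

P ∝ T⁴ ⇒ T ∝ P^(1/4), so T scales by (25.7)^(1/4) = 2.25.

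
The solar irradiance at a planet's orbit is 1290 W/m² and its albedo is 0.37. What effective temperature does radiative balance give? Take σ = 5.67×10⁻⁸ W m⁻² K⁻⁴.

Power absorbed = (1−a)S·πR²; power emitted = 4πR²σT⁴. Equating and cancelling πR²:
T = ((1−a)S / 4σ)^(1/4) = (813 / (4 × 5.67×10⁻⁸))^(1/4) = (3.58×10^9)^(1/4).
T = 245 K.

T ≈ 245 K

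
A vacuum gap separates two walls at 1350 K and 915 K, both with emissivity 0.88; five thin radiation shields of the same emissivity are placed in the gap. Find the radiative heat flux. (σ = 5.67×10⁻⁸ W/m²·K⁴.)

Each of the 6 gaps contributes resistance (2/ε − 1) = 2/0.88 − 1 = 1.273; total = 7.636.
q = σ(T₁⁴ − T₂⁴) / 7.636 = 5.67×10⁻⁸ × 2.62×10^12 / 7.636 = 19500 W/m².

q ≈ 19500 W/m²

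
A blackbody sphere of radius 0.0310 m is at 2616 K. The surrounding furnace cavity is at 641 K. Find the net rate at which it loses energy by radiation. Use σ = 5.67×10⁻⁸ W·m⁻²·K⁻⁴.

Q ≈ 32000 W

A = 4πr² = 4π × (0.0310)² = 0.0121 m².
Q = σA(T⁴ − T_s⁴). T⁴ − T_s⁴ = (2616)⁴ − (641)⁴ = 4.68×10^13 − 1.69×10^11 = 4.67×10^13 K⁴.
Q = 5.67×10⁻⁸ × 0.0121 × 4.67×10^13 = 32000 W.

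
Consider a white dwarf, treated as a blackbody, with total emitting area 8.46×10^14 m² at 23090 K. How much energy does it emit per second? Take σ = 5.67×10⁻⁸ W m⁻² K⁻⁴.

P ≈ 1.36×10^25 W

P = σAT⁴ = 5.67×10⁻⁸ × 8.46×10^14 × (23090)⁴ = 5.67×10⁻⁸ × 8.46×10^14 × 2.84×10^17.
P = 1.36×10^25 W.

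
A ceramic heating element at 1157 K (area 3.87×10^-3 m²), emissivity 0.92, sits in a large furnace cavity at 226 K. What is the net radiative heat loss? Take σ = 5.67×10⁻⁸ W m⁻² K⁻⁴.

Q = εσA(T⁴ − T_s⁴). T⁴ − T_s⁴ = (1157)⁴ − (226)⁴ = 1.79×10^12 − 2.61×10^9 = 1.79×10^12 K⁴.
Q = 0.92 × 5.67×10⁻⁸ × 3.87×10^-3 × 1.79×10^12 = 361 W.

Q ≈ 361 W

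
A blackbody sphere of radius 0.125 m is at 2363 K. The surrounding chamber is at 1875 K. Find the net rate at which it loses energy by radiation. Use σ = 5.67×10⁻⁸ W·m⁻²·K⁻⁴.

Q ≈ 2.10×10^5 W

A = 4πr² = 4π × (0.125)² = 0.196 m².
Q = σA(T⁴ − T_s⁴). T⁴ − T_s⁴ = (2363)⁴ − (1875)⁴ = 3.12×10^13 − 1.24×10^13 = 1.88×10^13 K⁴.
Q = 5.67×10⁻⁸ × 0.196 × 1.88×10^13 = 2.10×10^5 W.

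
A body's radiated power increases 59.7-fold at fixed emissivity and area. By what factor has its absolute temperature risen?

factor ≈ 2.78

P ∝ T⁴ ⇒ T ∝ P^(1/4), so T scales by (59.7)^(1/4) = 2.78.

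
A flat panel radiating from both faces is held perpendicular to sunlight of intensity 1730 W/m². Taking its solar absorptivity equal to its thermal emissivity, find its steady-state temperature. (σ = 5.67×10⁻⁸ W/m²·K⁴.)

T ≈ 351 K

Absorbed flux αS = emitted flux 2εσT⁴ per unit area; with α = ε this gives T = (S/2σ)^(1/4).
T = (1730 / (2 × 5.67×10⁻⁸))^(1/4) = (1.53×10^10)^(1/4).
T = 351 K.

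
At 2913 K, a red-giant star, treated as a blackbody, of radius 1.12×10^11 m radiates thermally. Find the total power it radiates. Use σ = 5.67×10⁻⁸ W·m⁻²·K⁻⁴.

A = 4πr² = 4π × (1.12×10^11)² = 1.58×10^23 m².
P = σAT⁴ = 5.67×10⁻⁸ × 1.58×10^23 × (2913)⁴ = 5.67×10⁻⁸ × 1.58×10^23 × 7.20×10^13.
P = 6.44×10^29 W.

P ≈ 6.44×10^29 W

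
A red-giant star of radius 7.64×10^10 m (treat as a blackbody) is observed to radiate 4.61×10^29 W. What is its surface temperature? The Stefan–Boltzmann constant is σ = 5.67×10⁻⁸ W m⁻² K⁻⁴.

T ≈ 3240 K

A = 4πr² = 4π × (7.64×10^10)² = 7.33×10^22 m².
From P = σAT⁴, T = (P / σA)^(1/4) = (4.61×10^29 / (5.67×10⁻⁸ × 7.33×10^22))^(1/4).
T = (1.11×10^14)^(1/4) = 3240 K.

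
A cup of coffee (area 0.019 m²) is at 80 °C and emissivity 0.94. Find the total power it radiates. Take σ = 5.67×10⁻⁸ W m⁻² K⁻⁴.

80 °C = 353 K.
P = εσAT⁴ = 0.94 × 5.67×10⁻⁸ × 0.0190 × (353)⁴ = 0.94 × 5.67×10⁻⁸ × 0.0190 × 1.55×10^10.
P = 15.7 W.

P ≈ 15.7 W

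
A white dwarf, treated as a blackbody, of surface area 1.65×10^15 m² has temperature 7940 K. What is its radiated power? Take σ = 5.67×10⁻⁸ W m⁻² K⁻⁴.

P ≈ 3.72×10^23 W

P = σAT⁴ = 5.67×10⁻⁸ × 1.65×10^15 × (7940)⁴ = 5.67×10⁻⁸ × 1.65×10^15 × 3.97×10^15.
P = 3.72×10^23 W.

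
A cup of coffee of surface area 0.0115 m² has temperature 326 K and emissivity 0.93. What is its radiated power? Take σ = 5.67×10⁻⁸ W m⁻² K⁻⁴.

P = εσAT⁴ = 0.93 × 5.67×10⁻⁸ × 0.0115 × (326)⁴ = 0.93 × 5.67×10⁻⁸ × 0.0115 × 1.13×10^10.
P = 6.85 W.

P ≈ 6.85 W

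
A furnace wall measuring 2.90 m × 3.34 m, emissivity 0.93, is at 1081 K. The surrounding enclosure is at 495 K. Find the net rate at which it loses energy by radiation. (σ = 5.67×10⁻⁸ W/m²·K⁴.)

Q ≈ 6.67×10^5 W

A = 2.90 × 3.34 = 9.69 m².
Q = εσA(T⁴ − T_s⁴). T⁴ − T_s⁴ = (1081)⁴ − (495)⁴ = 1.37×10^12 − 6.00×10^10 = 1.31×10^12 K⁴.
Q = 0.93 × 5.67×10⁻⁸ × 9.69 × 1.31×10^12 = 6.67×10^5 W.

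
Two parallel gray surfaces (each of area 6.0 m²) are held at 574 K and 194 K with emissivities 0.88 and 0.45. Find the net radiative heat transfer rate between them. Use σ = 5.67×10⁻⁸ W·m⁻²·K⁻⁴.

Q ≈ 15500 W

For two large parallel gray plates, q = σ(T₁⁴ − T₂⁴) / (1/ε₁ + 1/ε₂ − 1).
1/ε₁ + 1/ε₂ − 1 = 1/0.88 + 1/0.45 − 1 = 2.359.
T₁⁴ − T₂⁴ = 1.09×10^11 − 1.42×10^9 = 1.07×10^11 K⁴.
q = 5.67×10⁻⁸ × 1.07×10^11 / 2.359 = 2580 W/m².
Q = q·A = 2580 × 6.0 = 15500 W.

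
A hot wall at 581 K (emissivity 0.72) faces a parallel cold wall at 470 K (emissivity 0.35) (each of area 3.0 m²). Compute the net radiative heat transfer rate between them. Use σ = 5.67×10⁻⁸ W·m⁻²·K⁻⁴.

Q ≈ 3410 W

For two large parallel gray plates, q = σ(T₁⁴ − T₂⁴) / (1/ε₁ + 1/ε₂ − 1).
1/ε₁ + 1/ε₂ − 1 = 1/0.72 + 1/0.35 − 1 = 3.246.
T₁⁴ − T₂⁴ = 1.14×10^11 − 4.88×10^10 = 6.52×10^10 K⁴.
q = 5.67×10⁻⁸ × 6.52×10^10 / 3.246 = 1140 W/m².
Q = q·A = 1140 × 3.0 = 3410 W.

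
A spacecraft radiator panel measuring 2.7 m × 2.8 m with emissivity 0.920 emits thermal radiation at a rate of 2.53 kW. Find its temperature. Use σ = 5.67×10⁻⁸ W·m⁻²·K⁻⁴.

A = 2.7 × 2.8 = 7.56 m².
From P = εσAT⁴, T = (P / εσA)^(1/4) = (2530 / (0.920 × 5.67×10⁻⁸ × 7.56))^(1/4).
T = (6.42×10^9)^(1/4) = 283 K.

T ≈ 283 K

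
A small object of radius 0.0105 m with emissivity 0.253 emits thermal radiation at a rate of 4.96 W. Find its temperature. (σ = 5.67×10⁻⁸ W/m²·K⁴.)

T ≈ 707 K

A = 4πr² = 4π × (0.0105)² = 1.39×10^-3 m².
From P = εσAT⁴, T = (P / εσA)^(1/4) = (4.96 / (0.253 × 5.67×10⁻⁸ × 1.39×10^-3))^(1/4).
T = (2.50×10^11)^(1/4) = 707 K.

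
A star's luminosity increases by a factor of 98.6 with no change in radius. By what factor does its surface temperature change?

P ∝ T⁴ ⇒ T ∝ P^(1/4), so T scales by (98.6)^(1/4) = 3.15.

factor ≈ 3.15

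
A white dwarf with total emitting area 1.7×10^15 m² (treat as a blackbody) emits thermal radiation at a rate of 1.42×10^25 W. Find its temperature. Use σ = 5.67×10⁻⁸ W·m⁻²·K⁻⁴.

T ≈ 19600 K

From P = σAT⁴, T = (P / σA)^(1/4) = (1.42×10^25 / (5.67×10⁻⁸ × 1.70×10^15))^(1/4).
T = (1.47×10^17)^(1/4) = 19600 K.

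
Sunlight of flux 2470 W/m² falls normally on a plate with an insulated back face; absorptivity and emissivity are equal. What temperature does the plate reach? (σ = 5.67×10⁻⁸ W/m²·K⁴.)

T ≈ 457 K

Absorbed flux αS = emitted flux εσT⁴ (one radiating face); with α = ε, T = (S/σ)^(1/4).
T = (2470 / 5.67×10⁻⁸)^(1/4) = (4.36×10^10)^(1/4).
T = 457 K.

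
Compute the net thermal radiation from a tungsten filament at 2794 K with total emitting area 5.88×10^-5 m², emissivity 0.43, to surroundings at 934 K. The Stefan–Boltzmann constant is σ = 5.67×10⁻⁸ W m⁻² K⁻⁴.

Q ≈ 86.3 W

Q = εσA(T⁴ − T_s⁴). T⁴ − T_s⁴ = (2794)⁴ − (934)⁴ = 6.09×10^13 − 7.61×10^11 = 6.02×10^13 K⁴.
Q = 0.43 × 5.67×10⁻⁸ × 5.88×10^-5 × 6.02×10^13 = 86.3 W.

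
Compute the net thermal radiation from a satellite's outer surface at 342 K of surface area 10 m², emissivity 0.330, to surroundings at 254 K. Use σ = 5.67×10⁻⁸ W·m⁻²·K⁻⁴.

Q = εσA(T⁴ − T_s⁴). T⁴ − T_s⁴ = (342)⁴ − (254)⁴ = 1.37×10^10 − 4.16×10^9 = 9.52×10^9 K⁴.
Q = 0.330 × 5.67×10⁻⁸ × 10.0 × 9.52×10^9 = 1780 W.

Q ≈ 1780 W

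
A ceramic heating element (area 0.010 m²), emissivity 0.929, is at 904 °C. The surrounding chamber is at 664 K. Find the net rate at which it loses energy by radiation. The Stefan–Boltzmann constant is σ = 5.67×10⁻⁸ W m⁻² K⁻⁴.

Q ≈ 908 W

Convert: 904 °C = 1177 K.
Q = εσA(T⁴ − T_s⁴). T⁴ − T_s⁴ = (1177)⁴ − (664)⁴ = 1.92×10^12 − 1.94×10^11 = 1.72×10^12 K⁴.
Q = 0.929 × 5.67×10⁻⁸ × 0.0100 × 1.72×10^12 = 908 W.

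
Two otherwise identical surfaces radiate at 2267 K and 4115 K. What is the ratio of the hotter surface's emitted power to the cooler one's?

ratio ≈ 10.9

P ∝ T⁴, so the ratio is (4115/2267)⁴ = (1.815)⁴ = 10.9.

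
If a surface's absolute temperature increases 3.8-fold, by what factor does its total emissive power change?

P ∝ T⁴, so the power scales as (3.8)⁴ = 209.

factor ≈ 209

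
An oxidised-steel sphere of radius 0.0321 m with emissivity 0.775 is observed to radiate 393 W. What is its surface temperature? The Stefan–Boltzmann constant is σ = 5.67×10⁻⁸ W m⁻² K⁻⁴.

T ≈ 912 K

A = 4πr² = 4π × (0.0321)² = 0.0129 m².
From P = εσAT⁴, T = (P / εσA)^(1/4) = (393 / (0.775 × 5.67×10⁻⁸ × 0.0129))^(1/4).
T = (6.91×10^11)^(1/4) = 912 K.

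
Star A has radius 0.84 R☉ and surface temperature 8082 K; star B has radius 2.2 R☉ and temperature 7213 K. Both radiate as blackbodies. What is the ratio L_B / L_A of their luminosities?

L = 4πR²σT⁴ ∝ R²T⁴, so L_B/L_A = (2.2/0.84)² × (7213/8082)⁴ = 6.86 × 0.634 = 4.35.

L_B/L_A ≈ 4.35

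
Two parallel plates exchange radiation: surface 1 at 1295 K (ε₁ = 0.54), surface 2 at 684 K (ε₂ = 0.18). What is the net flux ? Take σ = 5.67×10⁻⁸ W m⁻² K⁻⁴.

q ≈ 23000 W/m²

For two large parallel gray plates, q = σ(T₁⁴ − T₂⁴) / (1/ε₁ + 1/ε₂ − 1).
1/ε₁ + 1/ε₂ − 1 = 1/0.54 + 1/0.18 − 1 = 6.407.
T₁⁴ − T₂⁴ = 2.81×10^12 − 2.19×10^11 = 2.59×10^12 K⁴.
q = 5.67×10⁻⁸ × 2.59×10^12 / 6.407 = 23000 W/m².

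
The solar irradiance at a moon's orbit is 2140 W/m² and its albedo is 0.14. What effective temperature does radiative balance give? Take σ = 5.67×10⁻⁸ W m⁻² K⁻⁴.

Power absorbed = (1−a)S·πR²; power emitted = 4πR²σT⁴. Equating and cancelling πR²:
T = ((1−a)S / 4σ)^(1/4) = (1840 / (4 × 5.67×10⁻⁸))^(1/4) = (8.11×10^9)^(1/4).
T = 300 K.

T ≈ 300 K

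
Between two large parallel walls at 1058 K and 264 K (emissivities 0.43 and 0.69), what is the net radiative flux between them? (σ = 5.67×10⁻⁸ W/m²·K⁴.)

For two large parallel gray plates, q = σ(T₁⁴ − T₂⁴) / (1/ε₁ + 1/ε₂ − 1).
1/ε₁ + 1/ε₂ − 1 = 1/0.43 + 1/0.69 − 1 = 2.775.
T₁⁴ − T₂⁴ = 1.25×10^12 − 4.86×10^9 = 1.25×10^12 K⁴.
q = 5.67×10⁻⁸ × 1.25×10^12 / 2.775 = 25500 W/m².

q ≈ 25500 W/m²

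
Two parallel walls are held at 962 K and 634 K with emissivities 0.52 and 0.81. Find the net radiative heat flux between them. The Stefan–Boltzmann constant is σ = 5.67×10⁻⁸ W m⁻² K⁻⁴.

For two large parallel gray plates, q = σ(T₁⁴ − T₂⁴) / (1/ε₁ + 1/ε₂ − 1).
1/ε₁ + 1/ε₂ − 1 = 1/0.52 + 1/0.81 − 1 = 2.158.
T₁⁴ − T₂⁴ = 8.56×10^11 − 1.62×10^11 = 6.95×10^11 K⁴.
q = 5.67×10⁻⁸ × 6.95×10^11 / 2.158 = 18300 W/m².

q ≈ 18300 W/m²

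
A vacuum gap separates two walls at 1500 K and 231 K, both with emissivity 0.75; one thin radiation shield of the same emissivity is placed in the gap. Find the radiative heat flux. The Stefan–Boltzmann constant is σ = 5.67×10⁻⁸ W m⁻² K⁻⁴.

q ≈ 86100 W/m²

Each of the 2 gaps contributes resistance (2/ε − 1) = 2/0.75 − 1 = 1.667; total = 3.333.
q = σ(T₁⁴ − T₂⁴) / 3.333 = 5.67×10⁻⁸ × 5.06×10^12 / 3.333 = 86100 W/m².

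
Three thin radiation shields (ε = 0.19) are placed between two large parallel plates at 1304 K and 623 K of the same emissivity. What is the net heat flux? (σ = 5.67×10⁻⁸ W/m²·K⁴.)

Each of the 4 gaps contributes resistance (2/ε − 1) = 2/0.19 − 1 = 9.526; total = 38.11.
q = σ(T₁⁴ − T₂⁴) / 38.11 = 5.67×10⁻⁸ × 2.74×10^12 / 38.11 = 4080 W/m².

q ≈ 4080 W/m²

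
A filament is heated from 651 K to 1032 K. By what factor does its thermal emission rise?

ratio ≈ 6.32

P ∝ T⁴, so the ratio is (1032/651)⁴ = (1.585)⁴ = 6.32.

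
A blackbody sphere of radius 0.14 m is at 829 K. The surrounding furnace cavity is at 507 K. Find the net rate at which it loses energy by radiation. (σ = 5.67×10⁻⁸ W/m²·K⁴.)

Q ≈ 5670 W

A = 4πr² = 4π × (0.14)² = 0.246 m².
Q = σA(T⁴ − T_s⁴). T⁴ − T_s⁴ = (829)⁴ − (507)⁴ = 4.72×10^11 − 6.61×10^10 = 4.06×10^11 K⁴.
Q = 5.67×10⁻⁸ × 0.246 × 4.06×10^11 = 5670 W.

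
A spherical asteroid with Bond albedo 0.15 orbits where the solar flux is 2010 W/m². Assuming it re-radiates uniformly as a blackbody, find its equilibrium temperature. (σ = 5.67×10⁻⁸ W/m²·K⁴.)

Power absorbed = (1−a)S·πR²; power emitted = 4πR²σT⁴. Equating and cancelling πR²:
T = ((1−a)S / 4σ)^(1/4) = (1710 / (4 × 5.67×10⁻⁸))^(1/4) = (7.53×10^9)^(1/4).
T = 295 K.

T ≈ 295 K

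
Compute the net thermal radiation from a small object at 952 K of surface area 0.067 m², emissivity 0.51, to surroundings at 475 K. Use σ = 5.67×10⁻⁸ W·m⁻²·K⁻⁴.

Q = εσA(T⁴ − T_s⁴). T⁴ − T_s⁴ = (952)⁴ − (475)⁴ = 8.21×10^11 − 5.09×10^10 = 7.70×10^11 K⁴.
Q = 0.51 × 5.67×10⁻⁸ × 0.0670 × 7.70×10^11 = 1490 W.

Q ≈ 1490 W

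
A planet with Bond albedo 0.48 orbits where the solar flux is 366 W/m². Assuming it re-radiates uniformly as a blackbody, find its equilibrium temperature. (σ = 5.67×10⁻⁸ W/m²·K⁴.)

T ≈ 170 K

Power absorbed = (1−a)S·πR²; power emitted = 4πR²σT⁴. Equating and cancelling πR²:
T = ((1−a)S / 4σ)^(1/4) = (190 / (4 × 5.67×10⁻⁸))^(1/4) = (8.39×10^8)^(1/4).
T = 170 K.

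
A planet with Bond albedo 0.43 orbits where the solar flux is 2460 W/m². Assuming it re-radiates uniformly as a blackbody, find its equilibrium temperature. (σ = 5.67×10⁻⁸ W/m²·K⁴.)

Power absorbed = (1−a)S·πR²; power emitted = 4πR²σT⁴. Equating and cancelling πR²:
T = ((1−a)S / 4σ)^(1/4) = (1400 / (4 × 5.67×10⁻⁸))^(1/4) = (6.18×10^9)^(1/4).
T = 280 K.

T ≈ 280 K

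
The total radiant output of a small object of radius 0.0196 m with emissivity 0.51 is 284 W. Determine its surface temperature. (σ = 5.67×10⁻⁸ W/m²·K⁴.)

A = 4πr² = 4π × (0.0196)² = 4.83×10^-3 m².
From P = εσAT⁴, T = (P / εσA)^(1/4) = (284 / (0.51 × 5.67×10⁻⁸ × 4.83×10^-3))^(1/4).
T = (2.03×10^12)^(1/4) = 1190 K.

T ≈ 1190 K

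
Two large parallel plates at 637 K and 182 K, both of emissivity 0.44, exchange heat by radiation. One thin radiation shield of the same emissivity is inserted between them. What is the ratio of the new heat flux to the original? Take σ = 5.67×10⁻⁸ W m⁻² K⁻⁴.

ratio ≈ 0.500

With N identical shields there are N+1 = 2 gaps in series, each with the same radiative resistance, so the flux falls to 1/(N+1) of its unshielded value.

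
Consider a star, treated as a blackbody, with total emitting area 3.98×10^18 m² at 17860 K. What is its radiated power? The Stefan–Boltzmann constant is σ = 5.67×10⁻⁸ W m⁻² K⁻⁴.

P = σAT⁴ = 5.67×10⁻⁸ × 3.98×10^18 × (17860)⁴ = 5.67×10⁻⁸ × 3.98×10^18 × 1.02×10^17.
P = 2.30×10^28 W.

P ≈ 2.30×10^28 W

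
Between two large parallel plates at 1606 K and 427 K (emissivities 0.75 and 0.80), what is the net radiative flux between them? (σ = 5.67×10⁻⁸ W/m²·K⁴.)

q ≈ 2.37×10^5 W/m²

For two large parallel gray plates, q = σ(T₁⁴ − T₂⁴) / (1/ε₁ + 1/ε₂ − 1).
1/ε₁ + 1/ε₂ − 1 = 1/0.75 + 1/0.80 − 1 = 1.583.
T₁⁴ − T₂⁴ = 6.65×10^12 − 3.32×10^10 = 6.62×10^12 K⁴.
q = 5.67×10⁻⁸ × 6.62×10^12 / 1.583 = 2.37×10^5 W/m².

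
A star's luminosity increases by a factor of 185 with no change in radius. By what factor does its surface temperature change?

P ∝ T⁴ ⇒ T ∝ P^(1/4), so T scales by (185)^(1/4) = 3.69.

factor ≈ 3.69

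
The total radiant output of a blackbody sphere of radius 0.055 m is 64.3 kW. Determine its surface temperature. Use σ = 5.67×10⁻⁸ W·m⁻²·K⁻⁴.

T ≈ 2340 K

A = 4πr² = 4π × (0.055)² = 0.0380 m².
From P = σAT⁴, T = (P / σA)^(1/4) = (64300 / (5.67×10⁻⁸ × 0.0380))^(1/4).
T = (2.98×10^13)^(1/4) = 2340 K.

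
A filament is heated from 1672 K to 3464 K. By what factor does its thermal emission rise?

ratio ≈ 18.4

P ∝ T⁴, so the ratio is (3464/1672)⁴ = (2.072)⁴ = 18.4.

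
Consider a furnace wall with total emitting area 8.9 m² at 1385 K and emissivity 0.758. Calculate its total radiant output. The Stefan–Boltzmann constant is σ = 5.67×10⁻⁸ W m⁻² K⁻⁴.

P = εσAT⁴ = 0.758 × 5.67×10⁻⁸ × 8.90 × (1385)⁴ = 0.758 × 5.67×10⁻⁸ × 8.90 × 3.68×10^12.
P = 1.41×10^6 W.

P ≈ 1.41×10^6 W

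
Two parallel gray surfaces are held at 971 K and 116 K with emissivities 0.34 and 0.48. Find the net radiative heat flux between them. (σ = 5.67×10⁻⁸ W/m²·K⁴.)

q ≈ 12500 W/m²

For two large parallel gray plates, q = σ(T₁⁴ − T₂⁴) / (1/ε₁ + 1/ε₂ − 1).
1/ε₁ + 1/ε₂ − 1 = 1/0.34 + 1/0.48 − 1 = 4.025.
T₁⁴ − T₂⁴ = 8.89×10^11 − 1.81×10^8 = 8.89×10^11 K⁴.
q = 5.67×10⁻⁸ × 8.89×10^11 / 4.025 = 12500 W/m².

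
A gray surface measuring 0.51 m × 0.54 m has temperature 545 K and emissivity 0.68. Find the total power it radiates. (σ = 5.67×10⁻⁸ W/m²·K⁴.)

A = 0.51 × 0.54 = 0.275 m².
P = εσAT⁴ = 0.68 × 5.67×10⁻⁸ × 0.275 × (545)⁴ = 0.68 × 5.67×10⁻⁸ × 0.275 × 8.82×10^10.
P = 937 W.

P ≈ 937 W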